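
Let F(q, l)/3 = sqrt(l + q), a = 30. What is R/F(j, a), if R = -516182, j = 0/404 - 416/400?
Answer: -1290455*sqrt(181)/543 ≈ -31973.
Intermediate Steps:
j = -26/25 (j = 0*(1/404) - 416*1/400 = 0 - 26/25 = -26/25 ≈ -1.0400)
F(q, l) = 3*sqrt(l + q)
R/F(j, a) = -516182*1/(3*sqrt(30 - 26/25)) = -516182*5*sqrt(181)/1086 = -1290455*sqrt(181)/543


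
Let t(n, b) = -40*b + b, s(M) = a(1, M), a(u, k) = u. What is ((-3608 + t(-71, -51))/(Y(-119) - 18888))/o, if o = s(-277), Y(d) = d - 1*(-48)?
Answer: 1619/18959 ≈ 0.085395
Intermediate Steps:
s(M) = 1
Y(d) = 48 + d (Y(d) = d + 48 = 48 + d)
t(n, b) = -39*b
o = 1
((-3608 + t(-71, -51))/(Y(-119) - 18888))/o = ((-3608 - 39*(-51))/((48 - 119) - 18888))/1 = ((-3608 + 1989)/(-71 - 18888))*1 = -1619/(-18959)*1 = -1619*(-1/18959)*1 = (1619/18959)*1 = 1619/18959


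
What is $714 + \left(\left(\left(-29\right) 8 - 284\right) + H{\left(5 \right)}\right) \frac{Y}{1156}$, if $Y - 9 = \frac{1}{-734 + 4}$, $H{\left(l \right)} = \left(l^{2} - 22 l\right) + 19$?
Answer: $\frac{299353581}{421940} \approx 709.47$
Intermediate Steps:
$H{\left(l \right)} = 19 + l^{2} - 22 l$
$Y = \frac{6569}{730}$ ($Y = 9 + \frac{1}{-734 + 4} = 9 + \frac{1}{-730} = 9 - \frac{1}{730} = \frac{6569}{730} \approx 8.9986$)
$714 + \left(\left(\left(-29\right) 8 - 284\right) + H{\left(5 \right)}\right) \frac{Y}{1156} = 714 + \left(\left(\left(-29\right) 8 - 284\right) + \left(19 + 5^{2} - 110\right)\right) \frac{6569}{730 \cdot 1156} = 714 + \left(\left(-232 - 284\right) + \left(19 + 25 - 110\right)\right) \frac{6569}{730} \cdot \frac{1}{1156} = 714 + \left(-516 - 66\right) \frac{6569}{843880} = 714 - \frac{1911579}{421940} = \frac{299353581}{421940}$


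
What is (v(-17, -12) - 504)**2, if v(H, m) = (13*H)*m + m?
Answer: 4562496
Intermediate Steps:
v(H, m) = m + 13*H*m (v(H, m) = 13*H*m + m = m + 13*H*m)
(v(-17, -12) - 504)**2 = (-12*(1 + 13*(-17)) - 504)**2 = (-12*(1 - 221) - 504)**2 = (-12*(-220) - 504)**2 = (2640 - 504)**2 = 2136**2 = 4562496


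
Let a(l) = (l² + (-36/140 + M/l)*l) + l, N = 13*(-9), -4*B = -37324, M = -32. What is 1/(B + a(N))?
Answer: 35/801538 ≈ 4.3666e-5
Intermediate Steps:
B = 9331 (B = -¼*(-37324) = 9331)
N = -117
a(l) = l + l² + l*(-9/35 - 32/l) (a(l) = (l² + (-36/140 - 32/l)*l) + l = (l² + (-36*1/140 - 32/l)*l) + l = (l² + (-9/35 - 32/l)*l) + l = (l² + l*(-9/35 - 32/l)) + l = l + l² + l*(-9/35 - 32/l))
1/(B + a(N)) = 1/(9331 + (-32 + (-117)² + (26/35)*(-117))) = 1/(9331 + (-32 + 13689 - 3042/35)) = 1/(9331 + 474953/35) = 1/(801538/35) = 35/801538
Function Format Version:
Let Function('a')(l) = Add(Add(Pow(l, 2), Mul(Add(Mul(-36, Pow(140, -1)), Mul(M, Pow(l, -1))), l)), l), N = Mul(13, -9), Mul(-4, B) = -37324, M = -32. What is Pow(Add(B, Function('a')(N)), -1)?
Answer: Rational(35, 801538) ≈ 4.3666e-5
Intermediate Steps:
B = 9331 (B = Mul(Rational(-1, 4), -37324) = 9331)
N = -117
Function('a')(l) = Add(l, Pow(l, 2), Mul(l, Add(Rational(-9, 35), Mul(-32, Pow(l, -1))))) (Function('a')(l) = Add(Add(Pow(l, 2), Mul(Add(Mul(-36, Pow(140, -1)), Mul(-32, Pow(l, -1))), l)), l) = Add(Add(Pow(l, 2), Mul(Add(Mul(-36, Rational(1, 140)), Mul(-32, Pow(l, -1))), l)), l) = Add(Add(Pow(l, 2), Mul(Add(Rational(-9, 35), Mul(-32, Pow(l, -1))), l)), l) = Add(Add(Pow(l, 2), Mul(l, Add(Rational(-9, 35), Mul(-32, Pow(l, -1))))), l) = Add(l, Pow(l, 2), Mul(l, Add(Rational(-9, 35), Mul(-32, Pow(l, -1))))))
Pow(Add(B, Function('a')(N)), -1) = Pow(Add(9331, Add(-32, Pow(-117, 2), Mul(Rational(26, 35), -117))), -1) = Pow(Add(9331, Add(-32, 13689, Rational(-3042, 35))), -1) = Pow(Add(9331, Rational(474953, 35)), -1) = Pow(Rational(801538, 35), -1) = Rational(35, 801538)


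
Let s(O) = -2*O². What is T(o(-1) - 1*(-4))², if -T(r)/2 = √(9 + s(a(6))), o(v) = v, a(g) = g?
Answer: -252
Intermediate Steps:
T(r) = -6*I*√7 (T(r) = -2*√(9 - 2*6²) = -2*√(9 - 2*36) = -2*√(9 - 72) = -6*I*√7)
T(o(-1) - 1*(-4))² = (-6*I*√7)² = -252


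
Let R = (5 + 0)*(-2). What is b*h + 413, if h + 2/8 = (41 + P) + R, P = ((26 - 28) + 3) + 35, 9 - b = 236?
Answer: -58957/4 ≈ -14739.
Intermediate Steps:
b = -227 (b = 9 - 1*236 = 9 - 236 = -227)
R = -10 (R = 5*(-2) = -10)
P = 36 (P = (-2 + 3) + 35 = 1 + 35 = 36)
h = 267/4 (h = -¼ + ((41 + 36) - 10) = -¼ + (77 - 10) = -¼ + 67 = 267/4 ≈ 66.750)
b*h + 413 = -227*267/4 + 413 = -60609/4 + 413 = -58957/4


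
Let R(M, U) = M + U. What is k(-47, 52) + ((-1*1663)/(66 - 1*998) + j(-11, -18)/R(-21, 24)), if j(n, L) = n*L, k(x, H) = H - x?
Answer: 155443/932 ≈ 166.78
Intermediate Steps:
j(n, L) = L*n
k(-47, 52) + ((-1*1663)/(66 - 1*998) + j(-11, -18)/R(-21, 24)) = (52 - 1*(-47)) + ((-1*1663)/(66 - 1*998) + (-18*(-11))/(-21 + 24)) = (52 + 47) + (-1663/(66 - 998) + 198/3) = 99 + (-1663/(-932) + 198*(⅓)) = 99 + (-1663*(-1/932) + 66) = 99 + (1663/932 + 66) = 99 + 63175/932 = 155443/932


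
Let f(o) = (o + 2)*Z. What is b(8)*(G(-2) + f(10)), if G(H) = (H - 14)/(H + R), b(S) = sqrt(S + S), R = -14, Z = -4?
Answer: -188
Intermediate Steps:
f(o) = -8 - 4*o (f(o) = (o + 2)*(-4) = (2 + o)*(-4) = -8 - 4*o)
b(S) = sqrt(2)*sqrt(S) (b(S) = sqrt(2*S) = sqrt(2)*sqrt(S))
G(H) = 1 (G(H) = (H - 14)/(H - 14) = (-14 + H)/(-14 + H) = 1)
b(8)*(G(-2) + f(10)) = (sqrt(2)*sqrt(8))*(1 + (-8 - 4*10)) = (sqrt(2)*(2*sqrt(2)))*(1 + (-8 - 40)) = 4*(1 - 48) = 4*(-47) = -188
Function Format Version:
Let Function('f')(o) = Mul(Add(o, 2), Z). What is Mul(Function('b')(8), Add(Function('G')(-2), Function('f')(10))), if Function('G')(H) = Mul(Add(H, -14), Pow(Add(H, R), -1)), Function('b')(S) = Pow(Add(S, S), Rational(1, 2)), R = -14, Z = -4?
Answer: -188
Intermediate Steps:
Function('f')(o) = Add(-8, Mul(-4, o)) (Function('f')(o) = Mul(Add(o, 2), -4) = Mul(Add(2, o), -4) = Add(-8, Mul(-4, o)))
Function('b')(S) = Mul(Pow(2, Rational(1, 2)), Pow(S, Rational(1, 2))) (Function('b')(S) = Pow(Mul(2, S), Rational(1, 2)) = Mul(Pow(2, Rational(1, 2)), Pow(S, Rational(1, 2))))
Function('G')(H) = 1 (Function('G')(H) = Mul(Add(H, -14), Pow(Add(H, -14), -1)) = Mul(Add(-14, H), Pow(Add(-14, H), -1)) = 1)
Mul(Function('b')(8), Add(Function('G')(-2), Function('f')(10))) = Mul(Mul(Pow(2, Rational(1, 2)), Pow(8, Rational(1, 2))), Add(1, Add(-8, Mul(-4, 10)))) = Mul(Mul(Pow(2, Rational(1, 2)), Mul(2, Pow(2, Rational(1, 2)))), Add(1, Add(-8, -40))) = Mul(4, Add(1, -48)) = Mul(4, -47) = -188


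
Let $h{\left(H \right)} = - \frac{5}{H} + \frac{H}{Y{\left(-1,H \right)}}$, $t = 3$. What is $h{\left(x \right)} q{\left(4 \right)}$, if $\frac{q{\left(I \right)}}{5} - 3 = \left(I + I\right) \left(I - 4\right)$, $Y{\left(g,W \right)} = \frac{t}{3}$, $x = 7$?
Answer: $\frac{660}{7} \approx 94.286$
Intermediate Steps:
$Y{\left(g,W \right)} = 1$ ($Y{\left(g,W \right)} = \frac{3}{3} = 3 \cdot \frac{1}{3} = 1$)
$q{\left(I \right)} = 15 + 10 I \left(-4 + I\right)$ ($q{\left(I \right)} = 15 + 5 \left(I + I\right) \left(I - 4\right) = 15 + 5 \cdot 2 I \left(-4 + I\right) = 15 + 10 I \left(-4 + I\right)$)
$h{\left(H \right)} = H - \frac{5}{H}$ ($h{\left(H \right)} = - \frac{5}{H} + \frac{H}{1} = - \frac{5}{H} + H 1 = - \frac{5}{H} + H = H - \frac{5}{H}$)
$h{\left(x \right)} q{\left(4 \right)} = \left(7 - \frac{5}{7}\right) \left(15 - 160 + 10 \cdot 4^{2}\right) = \left(7 - \frac{5}{7}\right) \left(15 - 160 + 10 \cdot 16\right) = \left(7 - \frac{5}{7}\right) \left(15 - 160 + 160\right) = \frac{44}{7} \cdot 15 = \frac{660}{7}$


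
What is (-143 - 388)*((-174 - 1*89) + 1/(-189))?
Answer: 2932772/21 ≈ 1.3966e+5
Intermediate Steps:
(-143 - 388)*((-174 - 1*89) + 1/(-189)) = -531*((-174 - 89) - 1/189) = -531*(-263 - 1/189) = -531*(-49708/189) = 2932772/21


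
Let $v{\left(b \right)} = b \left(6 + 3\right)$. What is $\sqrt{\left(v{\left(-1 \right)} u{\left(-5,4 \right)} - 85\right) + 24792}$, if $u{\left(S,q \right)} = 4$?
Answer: $\sqrt{24671} \approx 157.07$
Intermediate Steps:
$v{\left(b \right)} = 9 b$ ($v{\left(b \right)} = b 9 = 9 b$)
$\sqrt{\left(v{\left(-1 \right)} u{\left(-5,4 \right)} - 85\right) + 24792} = \sqrt{\left(9 \left(-1\right) 4 - 85\right) + 24792} = \sqrt{\left(\left(-9\right) 4 - 85\right) + 24792} = \sqrt{\left(-36 - 85\right) + 24792} = \sqrt{-121 + 24792} = \sqrt{24671}$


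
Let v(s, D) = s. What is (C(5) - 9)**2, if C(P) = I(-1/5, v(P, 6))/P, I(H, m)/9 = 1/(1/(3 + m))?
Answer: 729/25 ≈ 29.160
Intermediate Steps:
I(H, m) = 27 + 9*m (I(H, m) = 9/(1/(3 + m)) = 9*(3 + m) = 27 + 9*m)
C(P) = (27 + 9*P)/P
(C(5) - 9)**2 = ((9 + 27/5) - 9)**2 = (72/5 - 9)**2 = (27/5)**2 = 729/25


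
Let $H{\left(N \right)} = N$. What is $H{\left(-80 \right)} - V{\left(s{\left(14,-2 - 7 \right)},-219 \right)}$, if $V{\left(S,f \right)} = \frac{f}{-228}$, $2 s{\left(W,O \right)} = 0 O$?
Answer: $- \frac{6153}{76} \approx -80.961$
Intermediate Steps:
$s{\left(W,O \right)} = 0$ ($s{\left(W,O \right)} = \frac{0 O}{2} = \frac{1}{2} \cdot 0 = 0$)
$V{\left(S,f \right)} = - \frac{f}{228}$ ($V{\left(S,f \right)} = f \left(- \frac{1}{228}\right) = - \frac{f}{228}$)
$H{\left(-80 \right)} - V{\left(s{\left(14,-2 - 7 \right)},-219 \right)} = -80 - \left(- \frac{1}{228}\right) \left(-219\right) = -80 - \frac{73}{76} = - \frac{6153}{76}$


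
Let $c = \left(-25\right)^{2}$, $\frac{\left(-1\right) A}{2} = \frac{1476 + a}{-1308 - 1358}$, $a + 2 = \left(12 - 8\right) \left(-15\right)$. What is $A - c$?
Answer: $- \frac{831711}{1333} \approx -623.94$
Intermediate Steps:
$a = -62$ ($a = -2 + \left(12 - 8\right) \left(-15\right) = -2 + 4 \left(-15\right) = -2 - 60 = -62$)
$A = \frac{1414}{1333}$ ($A = - 2 \frac{1476 - 62}{-1308 - 1358} = - 2 \frac{1414}{-2666} = - 2 \cdot 1414 \left(- \frac{1}{2666}\right) = \left(-2\right) \left(- \frac{707}{1333}\right) = \frac{1414}{1333} \approx 1.0608$)
$c = 625$
$A - c = \frac{1414}{1333} - 625 = - \frac{831711}{1333}$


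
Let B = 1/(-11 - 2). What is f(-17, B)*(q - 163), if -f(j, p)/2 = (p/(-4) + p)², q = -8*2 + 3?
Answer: 198/169 ≈ 1.1716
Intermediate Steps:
q = -13 (q = -16 + 3 = -13)
B = -1/13 (B = 1/(-13) = -1/13 ≈ -0.076923)
f(j, p) = -9*p²/8 (f(j, p) = -2*(p/(-4) + p)² = -2*(p*(-¼) + p)² = -2*(-p/4 + p)² = -2*9*p²/16 = -9*p²/8)
f(-17, B)*(q - 163) = (-9*(-1/13)²/8)*(-13 - 163) = -9/8*1/169*(-176) = -9/1352*(-176) = 198/169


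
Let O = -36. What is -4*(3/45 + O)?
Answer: 2156/15 ≈ 143.73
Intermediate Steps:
-4*(3/45 + O) = -4*(3/45 - 36) = -4*(3*(1/45) - 36) = -4*(1/15 - 36) = -4*(-539/15) = 2156/15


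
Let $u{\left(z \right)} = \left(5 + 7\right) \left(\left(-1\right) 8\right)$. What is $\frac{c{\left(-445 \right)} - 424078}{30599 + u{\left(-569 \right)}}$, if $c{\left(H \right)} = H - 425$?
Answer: $- \frac{424948}{30503} \approx -13.931$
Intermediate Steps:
$c{\left(H \right)} = -425 + H$
$u{\left(z \right)} = -96$ ($u{\left(z \right)} = 12 \left(-8\right) = -96$)
$\frac{c{\left(-445 \right)} - 424078}{30599 + u{\left(-569 \right)}} = \frac{\left(-425 - 445\right) - 424078}{30599 - 96} = \frac{-870 - 424078}{30503} = \left(-424948\right) \frac{1}{30503} = - \frac{424948}{30503}$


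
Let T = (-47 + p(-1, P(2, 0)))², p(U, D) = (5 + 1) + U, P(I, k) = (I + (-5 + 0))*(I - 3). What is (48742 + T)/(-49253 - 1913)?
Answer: -25253/25583 ≈ -0.98710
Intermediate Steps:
P(I, k) = (-5 + I)*(-3 + I) (P(I, k) = (I - 5)*(-3 + I) = (-5 + I)*(-3 + I))
p(U, D) = 6 + U
T = 1764 (T = (-47 + (6 - 1))² = (-47 + 5)² = (-42)² = 1764)
(48742 + T)/(-49253 - 1913) = (48742 + 1764)/(-49253 - 1913) = 50506/(-51166) = 50506*(-1/51166) = -25253/25583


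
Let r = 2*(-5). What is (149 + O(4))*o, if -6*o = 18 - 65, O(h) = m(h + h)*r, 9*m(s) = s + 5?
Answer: 56917/54 ≈ 1054.0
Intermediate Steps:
m(s) = 5/9 + s/9 (m(s) = (s + 5)/9 = (5 + s)/9 = 5/9 + s/9)
r = -10
O(h) = -50/9 - 20*h/9 (O(h) = (5/9 + (h + h)/9)*(-10) = (5/9 + (2*h)/9)*(-10) = (5/9 + 2*h/9)*(-10) = -50/9 - 20*h/9)
o = 47/6 (o = -(18 - 65)/6 = -⅙*(-47) = 47/6 ≈ 7.8333)
(149 + O(4))*o = (149 + (-50/9 - 20/9*4))*(47/6) = (149 + (-50/9 - 80/9))*(47/6) = (149 - 130/9)*(47/6) = (1211/9)*(47/6) = 56917/54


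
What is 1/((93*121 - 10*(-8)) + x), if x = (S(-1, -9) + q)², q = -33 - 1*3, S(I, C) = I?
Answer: 1/12702 ≈ 7.8728e-5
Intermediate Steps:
q = -36 (q = -33 - 3 = -36)
x = 1369 (x = (-1 - 36)² = (-37)² = 1369)
1/((93*121 - 10*(-8)) + x) = 1/((93*121 - 10*(-8)) + 1369) = 1/((11253 + 80) + 1369) = 1/(11333 + 1369) = 1/12702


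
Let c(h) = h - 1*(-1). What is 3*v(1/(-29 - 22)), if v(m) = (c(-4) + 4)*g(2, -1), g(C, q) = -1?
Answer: -3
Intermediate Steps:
c(h) = 1 + h (c(h) = h + 1 = 1 + h)
v(m) = -1 (v(m) = ((1 - 4) + 4)*(-1) = (-3 + 4)*(-1) = 1*(-1) = -1)
3*v(1/(-29 - 22)) = 3*(-1) = -3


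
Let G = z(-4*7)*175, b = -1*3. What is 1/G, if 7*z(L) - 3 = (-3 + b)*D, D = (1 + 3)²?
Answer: -1/2325 ≈ -0.00043011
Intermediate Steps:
b = -3
D = 16 (D = 4² = 16)
z(L) = -93/7 (z(L) = 3/7 + ((-3 - 3)*16)/7 = 3/7 + (-6*16)/7 = 3/7 + (⅐)*(-96) = 3/7 - 96/7 = -93/7)
G = -2325 (G = -93/7*175 = -2325)
1/G = 1/(-2325) = -1/2325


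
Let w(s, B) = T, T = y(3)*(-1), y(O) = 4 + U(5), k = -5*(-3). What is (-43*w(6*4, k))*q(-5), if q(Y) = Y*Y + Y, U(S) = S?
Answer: 7740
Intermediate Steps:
q(Y) = Y + Y² (q(Y) = Y² + Y = Y + Y²)
k = 15
y(O) = 9 (y(O) = 4 + 5 = 9)
T = -9 (T = 9*(-1) = -9)
w(s, B) = -9
(-43*w(6*4, k))*q(-5) = (-43*(-9))*(-5*(1 - 5)) = 387*(-5*(-4)) = 387*20 = 7740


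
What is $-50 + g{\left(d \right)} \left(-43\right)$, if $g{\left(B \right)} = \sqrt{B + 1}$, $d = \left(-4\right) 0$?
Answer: $-93$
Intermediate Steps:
$d = 0$
$g{\left(B \right)} = \sqrt{1 + B}$
$-50 + g{\left(d \right)} \left(-43\right) = -50 + \sqrt{1 + 0} \left(-43\right) = -50 + \sqrt{1} \left(-43\right) = -50 + 1 \left(-43\right) = -50 - 43 = -93$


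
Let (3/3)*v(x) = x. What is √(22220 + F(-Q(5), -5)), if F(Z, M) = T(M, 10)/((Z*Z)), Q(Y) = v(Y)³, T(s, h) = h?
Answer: 3*√38576390/125 ≈ 149.06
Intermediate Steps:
v(x) = x
Q(Y) = Y³
F(Z, M) = 10/Z² (F(Z, M) = 10/((Z*Z)) = 10/(Z²) = 10/Z²)
√(22220 + F(-Q(5), -5)) = √(22220 + 10/(-1*5³)²) = √(22220 + 10/(-1*125)²) = √(22220 + 10/(-125)²) = √(22220 + 10*(1/15625)) = √(22220 + 2/3125) = √(69437502/3125) = 3*√38576390/125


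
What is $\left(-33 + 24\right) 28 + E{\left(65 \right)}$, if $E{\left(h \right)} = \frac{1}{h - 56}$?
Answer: $- \frac{2267}{9} \approx -251.89$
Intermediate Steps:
$E{\left(h \right)} = \frac{1}{-56 + h}$
$\left(-33 + 24\right) 28 + E{\left(65 \right)} = \left(-33 + 24\right) 28 + \frac{1}{-56 + 65} = \left(-9\right) 28 + \frac{1}{9} = -252 + \frac{1}{9} = - \frac{2267}{9}$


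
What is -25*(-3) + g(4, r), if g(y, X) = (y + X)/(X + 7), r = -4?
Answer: 75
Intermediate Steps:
g(y, X) = (X + y)/(7 + X)
-25*(-3) + g(4, r) = -25*(-3) + (-4 + 4)/(7 - 4) = 75 + 0/3 = 75 + (⅓)*0 = 75 + 0 = 75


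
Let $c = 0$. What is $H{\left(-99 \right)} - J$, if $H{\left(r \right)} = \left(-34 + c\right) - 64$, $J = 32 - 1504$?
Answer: $1374$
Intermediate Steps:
$J = -1472$ ($J = 32 - 1504 = -1472$)
$H{\left(r \right)} = -98$ ($H{\left(r \right)} = \left(-34 + 0\right) - 64 = -34 - 64 = -98$)
$H{\left(-99 \right)} - J = -98 - -1472 = -98 + 1472 = 1374$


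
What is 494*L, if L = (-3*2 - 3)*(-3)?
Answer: 13338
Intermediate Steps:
L = 27 (L = (-6 - 3)*(-3) = -9*(-3) = 27)
494*L = 494*27 = 13338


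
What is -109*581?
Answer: -63329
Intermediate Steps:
-109*581 = -1*63329 = -63329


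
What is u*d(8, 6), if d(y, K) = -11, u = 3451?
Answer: -37961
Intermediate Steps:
u*d(8, 6) = 3451*(-11) = -37961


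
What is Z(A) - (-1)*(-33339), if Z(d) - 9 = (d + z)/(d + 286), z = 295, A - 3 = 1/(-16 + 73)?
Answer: -549061433/16474 ≈ -33329.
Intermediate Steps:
A = 172/57 (A = 3 + 1/(-16 + 73) = 3 + 1/57 = 172/57 ≈ 3.0175)
Z(d) = 9 + (295 + d)/(286 + d) (Z(d) = 9 + (d + 295)/(d + 286) = 9 + (295 + d)/(286 + d))
Z(A) - (-1)*(-33339) = (2869 + 10*(172/57))/(286 + 172/57) - (-1)*(-33339) = (2869 + 1720/57)/(16474/57) - 1*33339 = (57/16474)*(165253/57) - 33339 = 165253/16474 - 33339 = -549061433/16474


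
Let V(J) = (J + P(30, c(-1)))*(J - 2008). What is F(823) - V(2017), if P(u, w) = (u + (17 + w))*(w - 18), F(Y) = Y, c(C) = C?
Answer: -9464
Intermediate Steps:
P(u, w) = (-18 + w)*(17 + u + w) (P(u, w) = (17 + u + w)*(-18 + w) = (-18 + w)*(17 + u + w))
V(J) = (-2008 + J)*(-874 + J) (V(J) = (J + (-306 + (-1)² - 1*(-1) - 18*30 + 30*(-1)))*(J - 2008) = (J + (-306 + 1 + 1 - 540 - 30))*(-2008 + J) = (J - 874)*(-2008 + J) = (-874 + J)*(-2008 + J) = (-2008 + J)*(-874 + J))
F(823) - V(2017) = 823 - (1754992 + 2017² - 2882*2017) = 823 - (1754992 + 4068289 - 5812994) = 823 - 1*10287 = 823 - 10287 = -9464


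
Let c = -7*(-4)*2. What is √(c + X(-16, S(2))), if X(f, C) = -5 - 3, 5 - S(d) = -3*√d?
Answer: 4*√3 ≈ 6.9282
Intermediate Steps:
S(d) = 5 + 3*√d (S(d) = 5 - (-3)*√d = 5 + 3*√d)
X(f, C) = -8
c = 56 (c = 28*2 = 56)
√(c + X(-16, S(2))) = √(56 - 8) = √48 = 4*√3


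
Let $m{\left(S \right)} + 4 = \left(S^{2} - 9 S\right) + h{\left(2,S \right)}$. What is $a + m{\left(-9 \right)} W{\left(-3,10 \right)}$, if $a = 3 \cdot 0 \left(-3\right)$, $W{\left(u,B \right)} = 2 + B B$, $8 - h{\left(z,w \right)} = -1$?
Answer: $17034$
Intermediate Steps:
$h{\left(z,w \right)} = 9$ ($h{\left(z,w \right)} = 8 - -1 = 8 + 1 = 9$)
$W{\left(u,B \right)} = 2 + B^{2}$
$a = 0$ ($a = 0 \left(-3\right) = 0$)
$m{\left(S \right)} = 5 + S^{2} - 9 S$ ($m{\left(S \right)} = -4 + \left(\left(S^{2} - 9 S\right) + 9\right) = -4 + \left(9 + S^{2} - 9 S\right) = 5 + S^{2} - 9 S$)
$a + m{\left(-9 \right)} W{\left(-3,10 \right)} = 0 + \left(5 + \left(-9\right)^{2} - -81\right) \left(2 + 10^{2}\right) = 0 + \left(5 + 81 + 81\right) \left(2 + 100\right) = 0 + 167 \cdot 102 = 0 + 17034 = 17034$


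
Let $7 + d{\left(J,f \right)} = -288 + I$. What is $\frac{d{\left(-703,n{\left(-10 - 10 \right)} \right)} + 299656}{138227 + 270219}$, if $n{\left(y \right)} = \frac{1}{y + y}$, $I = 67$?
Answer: $\frac{149714}{204223} \approx 0.73309$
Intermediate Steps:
$n{\left(y \right)} = \frac{1}{2 y}$
$d{\left(J,f \right)} = -228$ ($d{\left(J,f \right)} = -7 + \left(-288 + 67\right) = -7 - 221 = -228$)
$\frac{d{\left(-703,n{\left(-10 - 10 \right)} \right)} + 299656}{138227 + 270219} = \frac{-228 + 299656}{138227 + 270219} = \frac{299428}{408446} = 299428 \cdot \frac{1}{408446} = \frac{149714}{204223}$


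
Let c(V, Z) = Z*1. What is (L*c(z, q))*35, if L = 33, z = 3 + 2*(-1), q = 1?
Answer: 1155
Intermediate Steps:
z = 1 (z = 3 - 2 = 1)
c(V, Z) = Z
(L*c(z, q))*35 = (33*1)*35 = 33*35 = 1155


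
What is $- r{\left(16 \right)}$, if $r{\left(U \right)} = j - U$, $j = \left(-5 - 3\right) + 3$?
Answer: $21$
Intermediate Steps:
$j = -5$ ($j = -8 + 3 = -5$)
$r{\left(U \right)} = -5 - U$
$- r{\left(16 \right)} = - (-5 - 16) = \left(-1\right) \left(-21\right) = 21$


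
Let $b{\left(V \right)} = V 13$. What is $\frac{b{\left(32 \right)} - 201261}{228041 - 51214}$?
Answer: $- \frac{200845}{176827} \approx -1.1358$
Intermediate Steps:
$b{\left(V \right)} = 13 V$
$\frac{b{\left(32 \right)} - 201261}{228041 - 51214} = \frac{13 \cdot 32 - 201261}{228041 - 51214} = \frac{416 - 201261}{176827} = \left(-200845\right) \frac{1}{176827} = - \frac{200845}{176827}$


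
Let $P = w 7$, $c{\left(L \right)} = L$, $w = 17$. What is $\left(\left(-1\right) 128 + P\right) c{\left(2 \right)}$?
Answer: $-18$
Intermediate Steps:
$P = 119$ ($P = 17 \cdot 7 = 119$)
$\left(\left(-1\right) 128 + P\right) c{\left(2 \right)} = \left(\left(-1\right) 128 + 119\right) 2 = \left(-128 + 119\right) 2 = \left(-9\right) 2 = -18$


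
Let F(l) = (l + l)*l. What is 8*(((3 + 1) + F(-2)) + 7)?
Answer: 152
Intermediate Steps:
F(l) = 2*l**2 (F(l) = (2*l)*l = 2*l**2)
8*(((3 + 1) + F(-2)) + 7) = 8*(((3 + 1) + 2*(-2)**2) + 7) = 8*((4 + 2*4) + 7) = 8*((4 + 8) + 7) = 8*(12 + 7) = 8*19 = 152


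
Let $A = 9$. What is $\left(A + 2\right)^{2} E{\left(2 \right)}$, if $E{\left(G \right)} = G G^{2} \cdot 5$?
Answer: $4840$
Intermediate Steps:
$E{\left(G \right)} = 5 G^{3}$ ($E{\left(G \right)} = G^{3} \cdot 5 = 5 G^{3}$)
$\left(A + 2\right)^{2} E{\left(2 \right)} = \left(9 + 2\right)^{2} \cdot 5 \cdot 2^{3} = 11^{2} \cdot 5 \cdot 8 = 121 \cdot 40 = 4840$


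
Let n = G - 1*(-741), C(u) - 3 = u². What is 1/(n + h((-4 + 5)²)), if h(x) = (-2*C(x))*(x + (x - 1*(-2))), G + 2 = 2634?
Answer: 1/3341 ≈ 0.00029931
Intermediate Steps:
G = 2632 (G = -2 + 2634 = 2632)
C(u) = 3 + u²
h(x) = (-6 - 2*x²)*(2 + 2*x) (h(x) = (-2*(3 + x²))*(x + (x - 1*(-2))) = (-6 - 2*x²)*(x + (x + 2)) = (-6 - 2*x²)*(x + (2 + x)) = (-6 - 2*x²)*(2 + 2*x))
n = 3373 (n = 2632 - 1*(-741) = 2632 + 741 = 3373)
1/(n + h((-4 + 5)²)) = 1/(3373 - 4*(1 + (-4 + 5)²)*(3 + ((-4 + 5)²)²)) = 1/(3373 - 4*(1 + 1²)*(3 + (1²)²)) = 1/(3373 - 4*(1 + 1)*(3 + 1²)) = 1/(3373 - 4*2*(3 + 1)) = 1/(3373 - 4*2*4) = 1/(3373 - 32) = 1/3341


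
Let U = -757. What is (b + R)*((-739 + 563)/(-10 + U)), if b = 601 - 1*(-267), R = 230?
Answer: 193248/767 ≈ 251.95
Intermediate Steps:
b = 868 (b = 601 + 267 = 868)
(b + R)*((-739 + 563)/(-10 + U)) = (868 + 230)*((-739 + 563)/(-10 - 757)) = 1098*(-176/(-767)) = 1098*(-176*(-1/767)) = 1098*(176/767) = 193248/767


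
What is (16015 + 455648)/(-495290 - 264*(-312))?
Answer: -471663/412922 ≈ -1.1423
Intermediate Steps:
(16015 + 455648)/(-495290 - 264*(-312)) = 471663/(-495290 + 82368) = 471663/(-412922) = 471663*(-1/412922) = -471663/412922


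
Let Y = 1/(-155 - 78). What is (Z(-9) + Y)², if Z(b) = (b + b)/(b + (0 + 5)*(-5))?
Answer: 4326400/15689521 ≈ 0.27575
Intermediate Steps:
Z(b) = 2*b/(-25 + b) (Z(b) = (2*b)/(b + 5*(-5)) = (2*b)/(b - 25) = (2*b)/(-25 + b) = 2*b/(-25 + b))
Y = -1/233 (Y = 1/(-233) = -1/233 ≈ -0.0042918)
(Z(-9) + Y)² = (2*(-9)/(-25 - 9) - 1/233)² = (2*(-9)/(-34) - 1/233)² = (2*(-9)*(-1/34) - 1/233)² = (9/17 - 1/233)² = (2080/3961)² = 4326400/15689521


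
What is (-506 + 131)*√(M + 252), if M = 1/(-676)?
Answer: -375*√170351/26 ≈ -5952.9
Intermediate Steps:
M = -1/676 ≈ -0.0014793
(-506 + 131)*√(M + 252) = (-506 + 131)*√(-1/676 + 252) = -375*√170351/26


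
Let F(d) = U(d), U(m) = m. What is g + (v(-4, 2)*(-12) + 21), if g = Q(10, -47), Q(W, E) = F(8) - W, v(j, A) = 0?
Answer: 19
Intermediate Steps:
F(d) = d
Q(W, E) = 8 - W
g = -2 (g = 8 - 1*10 = 8 - 10 = -2)
g + (v(-4, 2)*(-12) + 21) = -2 + (0*(-12) + 21) = -2 + (0 + 21) = -2 + 21 = 19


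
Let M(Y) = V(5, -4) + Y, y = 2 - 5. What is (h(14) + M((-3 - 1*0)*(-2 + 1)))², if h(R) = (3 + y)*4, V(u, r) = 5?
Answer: 64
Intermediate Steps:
y = -3
M(Y) = 5 + Y
h(R) = 0 (h(R) = (3 - 3)*4 = 0*4 = 0)
(h(14) + M((-3 - 1*0)*(-2 + 1)))² = (0 + (5 + (-3 - 1*0)*(-2 + 1)))² = (0 + (5 + (-3 + 0)*(-1)))² = (0 + (5 - 3*(-1)))² = (0 + (5 + 3))² = (0 + 8)² = 8² = 64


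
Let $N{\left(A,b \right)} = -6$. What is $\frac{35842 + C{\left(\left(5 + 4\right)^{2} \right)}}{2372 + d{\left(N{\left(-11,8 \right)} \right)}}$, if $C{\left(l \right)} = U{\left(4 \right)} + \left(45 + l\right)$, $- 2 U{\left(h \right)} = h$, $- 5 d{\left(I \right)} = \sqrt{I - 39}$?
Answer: $\frac{8705240}{574121} + \frac{2202 i \sqrt{5}}{574121} \approx 15.163 + 0.0085763 i$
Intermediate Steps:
$d{\left(I \right)} = - \frac{\sqrt{-39 + I}}{5}$ ($d{\left(I \right)} = - \frac{\sqrt{I - 39}}{5} = - \frac{\sqrt{-39 + I}}{5}$)
$U{\left(h \right)} = - \frac{h}{2}$
$C{\left(l \right)} = 43 + l$ ($C{\left(l \right)} = \left(- \frac{1}{2}\right) 4 + \left(45 + l\right) = -2 + \left(45 + l\right) = 43 + l$)
$\frac{35842 + C{\left(\left(5 + 4\right)^{2} \right)}}{2372 + d{\left(N{\left(-11,8 \right)} \right)}} = \frac{35842 + \left(43 + \left(5 + 4\right)^{2}\right)}{2372 - \frac{\sqrt{-39 - 6}}{5}} = \frac{35842 + \left(43 + 9^{2}\right)}{2372 - \frac{\sqrt{-45}}{5}} = \frac{35842 + \left(43 + 81\right)}{2372 - \frac{3 i \sqrt{5}}{5}} = \frac{35842 + 124}{2372 - \frac{3 i \sqrt{5}}{5}} = \frac{35966}{2372 - \frac{3 i \sqrt{5}}{5}}$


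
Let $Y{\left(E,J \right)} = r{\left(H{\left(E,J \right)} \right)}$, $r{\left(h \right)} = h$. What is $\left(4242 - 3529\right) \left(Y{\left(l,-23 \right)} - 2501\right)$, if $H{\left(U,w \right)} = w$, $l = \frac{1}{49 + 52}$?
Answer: $-1799612$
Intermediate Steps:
$l = \frac{1}{101} \approx 0.009901$
$Y{\left(E,J \right)} = J$
$\left(4242 - 3529\right) \left(Y{\left(l,-23 \right)} - 2501\right) = \left(4242 - 3529\right) \left(-23 - 2501\right) = 713 \left(-2524\right) = -1799612$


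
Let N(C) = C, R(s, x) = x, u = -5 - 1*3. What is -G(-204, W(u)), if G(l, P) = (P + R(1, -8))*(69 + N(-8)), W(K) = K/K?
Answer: 427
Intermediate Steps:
u = -8 (u = -5 - 3 = -8)
W(K) = 1
G(l, P) = -488 + 61*P (G(l, P) = (P - 8)*(69 - 8) = (-8 + P)*61 = -488 + 61*P)
-G(-204, W(u)) = -(-488 + 61*1) = -(-488 + 61) = -1*(-427) = 427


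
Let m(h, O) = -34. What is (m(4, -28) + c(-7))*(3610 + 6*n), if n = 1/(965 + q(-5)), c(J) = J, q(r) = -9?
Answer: -70748903/478 ≈ -1.4801e+5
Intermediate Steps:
n = 1/956 (n = 1/(965 - 9) = 1/956 ≈ 0.0010460)
(m(4, -28) + c(-7))*(3610 + 6*n) = (-34 - 7)*(3610 + 6*(1/956)) = -41*(3610 + 3/478) = -41*1725583/478 = -70748903/478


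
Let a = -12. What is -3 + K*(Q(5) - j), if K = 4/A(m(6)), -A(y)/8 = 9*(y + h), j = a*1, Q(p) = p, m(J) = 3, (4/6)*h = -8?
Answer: -469/162 ≈ -2.8951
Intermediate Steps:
h = -12 (h = (3/2)*(-8) = -12)
j = -12 (j = -12*1 = -12)
A(y) = 864 - 72*y (A(y) = -72*(y - 12) = -72*(-12 + y) = -8*(-108 + 9*y) = 864 - 72*y)
K = 1/162 (K = 4/(864 - 72*3) = 4/(864 - 216) = 4/648 = 4*(1/648) = 1/162 ≈ 0.0061728)
-3 + K*(Q(5) - j) = -3 + (5 - 1*(-12))/162 = -3 + (5 + 12)/162 = -3 + (1/162)*17 = -3 + 17/162 = -469/162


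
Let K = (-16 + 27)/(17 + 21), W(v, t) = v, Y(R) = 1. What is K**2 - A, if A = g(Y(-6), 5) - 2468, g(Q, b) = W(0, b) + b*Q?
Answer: 3556693/1444 ≈ 2463.1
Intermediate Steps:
g(Q, b) = Q*b (g(Q, b) = 0 + b*Q = 0 + Q*b = Q*b)
A = -2463 (A = 1*5 - 2468 = 5 - 2468 = -2463)
K = 11/38 ≈ 0.28947
K**2 - A = (11/38)**2 - 1*(-2463) = 121/1444 + 2463 = 3556693/1444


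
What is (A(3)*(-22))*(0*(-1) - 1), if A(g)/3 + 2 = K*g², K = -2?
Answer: -1320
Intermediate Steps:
A(g) = -6 - 6*g² (A(g) = -6 + 3*(-2*g²) = -6 - 6*g²)
(A(3)*(-22))*(0*(-1) - 1) = ((-6 - 6*3²)*(-22))*(0*(-1) - 1) = ((-6 - 6*9)*(-22))*(0 - 1) = ((-6 - 54)*(-22))*(-1) = -60*(-22)*(-1) = 1320*(-1) = -1320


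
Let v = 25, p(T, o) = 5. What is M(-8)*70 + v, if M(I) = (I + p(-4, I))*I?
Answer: 1705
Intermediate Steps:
M(I) = I*(5 + I) (M(I) = (I + 5)*I = (5 + I)*I = I*(5 + I))
M(-8)*70 + v = -8*(5 - 8)*70 + 25 = -8*(-3)*70 + 25 = 24*70 + 25 = 1680 + 25 = 1705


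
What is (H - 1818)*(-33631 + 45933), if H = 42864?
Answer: 504947892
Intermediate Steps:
(H - 1818)*(-33631 + 45933) = (42864 - 1818)*(-33631 + 45933) = 41046*12302 = 504947892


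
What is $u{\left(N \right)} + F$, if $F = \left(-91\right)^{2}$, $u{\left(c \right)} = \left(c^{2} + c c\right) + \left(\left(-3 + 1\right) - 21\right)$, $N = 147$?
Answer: $51476$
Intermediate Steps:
$u{\left(c \right)} = -23 + 2 c^{2}$ ($u{\left(c \right)} = \left(c^{2} + c^{2}\right) - 23 = 2 c^{2} - 23 = -23 + 2 c^{2}$)
$F = 8281$
$u{\left(N \right)} + F = \left(-23 + 2 \cdot 147^{2}\right) + 8281 = \left(-23 + 2 \cdot 21609\right) + 8281 = \left(-23 + 43218\right) + 8281 = 43195 + 8281 = 51476$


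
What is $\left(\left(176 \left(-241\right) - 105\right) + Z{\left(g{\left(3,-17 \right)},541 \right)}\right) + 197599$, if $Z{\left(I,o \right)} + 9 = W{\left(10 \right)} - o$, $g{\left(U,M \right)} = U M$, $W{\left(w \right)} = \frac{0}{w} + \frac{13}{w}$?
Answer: $\frac{1545293}{10} \approx 1.5453 \cdot 10^{5}$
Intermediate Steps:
$W{\left(w \right)} = \frac{13}{w}$ ($W{\left(w \right)} = 0 + \frac{13}{w} = \frac{13}{w}$)
$g{\left(U,M \right)} = M U$
$Z{\left(I,o \right)} = - \frac{77}{10} - o$ ($Z{\left(I,o \right)} = -9 - \left(- \frac{13}{10} + o\right) = - \frac{77}{10} - o$)
$\left(\left(176 \left(-241\right) - 105\right) + Z{\left(g{\left(3,-17 \right)},541 \right)}\right) + 197599 = \left(\left(176 \left(-241\right) - 105\right) - \frac{5487}{10}\right) + 197599 = \left(\left(-42416 - 105\right) - \frac{5487}{10}\right) + 197599 = \left(-42521 - \frac{5487}{10}\right) + 197599 = - \frac{430697}{10} + 197599 = \frac{1545293}{10}$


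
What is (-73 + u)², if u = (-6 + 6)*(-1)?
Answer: 5329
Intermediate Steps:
u = 0 (u = 0*(-1) = 0)
(-73 + u)² = (-73 + 0)² = (-73)² = 5329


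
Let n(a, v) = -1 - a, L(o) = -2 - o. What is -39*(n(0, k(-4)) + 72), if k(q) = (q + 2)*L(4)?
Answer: -2769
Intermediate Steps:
k(q) = -12 - 6*q (k(q) = (q + 2)*(-2 - 1*4) = (2 + q)*(-2 - 4) = (2 + q)*(-6) = -12 - 6*q)
-39*(n(0, k(-4)) + 72) = -39*((-1 - 1*0) + 72) = -39*((-1 + 0) + 72) = -39*(-1 + 72) = -39*71 = -2769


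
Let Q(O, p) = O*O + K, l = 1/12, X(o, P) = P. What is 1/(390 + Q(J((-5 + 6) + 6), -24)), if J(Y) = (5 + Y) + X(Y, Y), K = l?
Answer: 12/9013 ≈ 0.0013314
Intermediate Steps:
l = 1/12 ≈ 0.083333
K = 1/12 ≈ 0.083333
J(Y) = 5 + 2*Y (J(Y) = (5 + Y) + Y = 5 + 2*Y)
Q(O, p) = 1/12 + O**2 (Q(O, p) = O*O + 1/12 = O**2 + 1/12 = 1/12 + O**2)
1/(390 + Q(J((-5 + 6) + 6), -24)) = 1/(390 + (1/12 + (5 + 2*((-5 + 6) + 6))**2)) = 1/(390 + (1/12 + (5 + 2*(1 + 6))**2)) = 1/(390 + (1/12 + (5 + 2*7)**2)) = 1/(390 + (1/12 + (5 + 14)**2)) = 1/(390 + (1/12 + 19**2)) = 1/(390 + (1/12 + 361)) = 1/(390 + 4333/12) = 1/(9013/12) = 12/9013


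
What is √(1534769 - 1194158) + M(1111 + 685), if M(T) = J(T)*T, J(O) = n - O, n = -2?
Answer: -3229208 + √340611 ≈ -3.2286e+6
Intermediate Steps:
J(O) = -2 - O
M(T) = T*(-2 - T) (M(T) = (-2 - T)*T = T*(-2 - T))
√(1534769 - 1194158) + M(1111 + 685) = √(1534769 - 1194158) - (1111 + 685)*(2 + (1111 + 685)) = √340611 - 1*1796*(2 + 1796) = √340611 - 1*1796*1798 = √340611 - 3229208 = -3229208 + √340611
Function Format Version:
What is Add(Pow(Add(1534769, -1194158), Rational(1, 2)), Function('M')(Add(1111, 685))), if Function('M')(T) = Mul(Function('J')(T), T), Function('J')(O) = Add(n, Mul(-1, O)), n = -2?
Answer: Add(-3229208, Pow(340611, Rational(1, 2))) ≈ -3.2286e+6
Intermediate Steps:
Function('J')(O) = Add(-2, Mul(-1, O))
Function('M')(T) = Mul(T, Add(-2, Mul(-1, T))) (Function('M')(T) = Mul(Add(-2, Mul(-1, T)), T) = Mul(T, Add(-2, Mul(-1, T))))
Add(Pow(Add(1534769, -1194158), Rational(1, 2)), Function('M')(Add(1111, 685))) = Add(Pow(Add(1534769, -1194158), Rational(1, 2)), Mul(-1, Add(1111, 685), Add(2, Add(1111, 685)))) = Add(Pow(340611, Rational(1, 2)), Mul(-1, 1796, Add(2, 1796))) = Add(Pow(340611, Rational(1, 2)), Mul(-1, 1796, 1798)) = Add(Pow(340611, Rational(1, 2)), -3229208) = Add(-3229208, Pow(340611, Rational(1, 2)))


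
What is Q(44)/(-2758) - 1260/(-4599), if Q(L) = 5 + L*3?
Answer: 45159/201334 ≈ 0.22430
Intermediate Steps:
Q(L) = 5 + 3*L
Q(44)/(-2758) - 1260/(-4599) = (5 + 3*44)/(-2758) - 1260/(-4599) = (5 + 132)*(-1/2758) - 1260*(-1/4599) = 137*(-1/2758) + 20/73 = -137/2758 + 20/73 = 45159/201334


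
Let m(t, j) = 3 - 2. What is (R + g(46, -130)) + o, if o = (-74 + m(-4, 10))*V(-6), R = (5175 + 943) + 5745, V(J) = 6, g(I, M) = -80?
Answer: 11345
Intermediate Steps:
m(t, j) = 1
R = 11863 (R = 6118 + 5745 = 11863)
o = -438 (o = (-74 + 1)*6 = -73*6 = -438)
(R + g(46, -130)) + o = (11863 - 80) - 438 = 11783 - 438 = 11345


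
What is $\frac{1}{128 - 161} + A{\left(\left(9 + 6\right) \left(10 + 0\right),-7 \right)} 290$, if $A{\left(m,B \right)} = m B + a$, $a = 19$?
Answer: $- \frac{9866671}{33} \approx -2.9899 \cdot 10^{5}$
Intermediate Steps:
$A{\left(m,B \right)} = 19 + B m$ ($A{\left(m,B \right)} = m B + 19 = B m + 19 = 19 + B m$)
$\frac{1}{128 - 161} + A{\left(\left(9 + 6\right) \left(10 + 0\right),-7 \right)} 290 = \frac{1}{128 - 161} + \left(19 - 7 \left(9 + 6\right) \left(10 + 0\right)\right) 290 = \frac{1}{-33} + \left(19 - 7 \cdot 15 \cdot 10\right) 290 = - \frac{1}{33} + \left(19 - 1050\right) 290 = - \frac{1}{33} - 298990 = - \frac{9866671}{33}$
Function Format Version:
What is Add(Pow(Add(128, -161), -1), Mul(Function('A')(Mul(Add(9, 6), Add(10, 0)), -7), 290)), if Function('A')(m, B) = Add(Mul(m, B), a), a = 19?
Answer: Rational(-9866671, 33) ≈ -2.9899e+5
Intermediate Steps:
Function('A')(m, B) = Add(19, Mul(B, m)) (Function('A')(m, B) = Add(Mul(m, B), 19) = Add(Mul(B, m), 19) = Add(19, Mul(B, m)))
Add(Pow(Add(128, -161), -1), Mul(Function('A')(Mul(Add(9, 6), Add(10, 0)), -7), 290)) = Add(Pow(Add(128, -161), -1), Mul(Add(19, Mul(-7, Mul(Add(9, 6), Add(10, 0)))), 290)) = Add(Pow(-33, -1), Mul(Add(19, Mul(-7, Mul(15, 10))), 290)) = Add(Rational(-1, 33), Mul(Add(19, Mul(-7, 150)), 290)) = Add(Rational(-1, 33), Mul(Add(19, -1050), 290)) = Add(Rational(-1, 33), Mul(-1031, 290)) = Add(Rational(-1, 33), -298990) = Rational(-9866671, 33)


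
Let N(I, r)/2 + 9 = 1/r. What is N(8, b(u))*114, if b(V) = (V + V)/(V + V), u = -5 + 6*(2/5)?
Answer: -1824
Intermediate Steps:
u = -13/5 (u = -5 + 6*(2*(⅕)) = -5 + 6*(⅖) = -5 + 12/5 = -13/5 ≈ -2.6000)
b(V) = 1 (b(V) = (2*V)/((2*V)) = (2*V)*(1/(2*V)) = 1)
N(I, r) = -18 + 2/r
N(8, b(u))*114 = (-18 + 2/1)*114 = (-18 + 2*1)*114 = (-18 + 2)*114 = -16*114 = -1824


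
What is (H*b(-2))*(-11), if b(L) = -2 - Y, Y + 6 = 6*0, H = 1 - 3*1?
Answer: 88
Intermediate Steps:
H = -2 (H = 1 - 3 = -2)
Y = -6 (Y = -6 + 6*0 = -6 + 0 = -6)
b(L) = 4 (b(L) = -2 - 1*(-6) = -2 + 6 = 4)
(H*b(-2))*(-11) = -2*4*(-11) = -8*(-11) = 88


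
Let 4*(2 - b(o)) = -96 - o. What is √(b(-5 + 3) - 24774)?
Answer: I*√98994/2 ≈ 157.32*I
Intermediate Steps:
b(o) = 26 + o/4 (b(o) = 2 - (-96 - o)/4 = 2 + (24 + o/4) = 26 + o/4)
√(b(-5 + 3) - 24774) = √((26 + (-5 + 3)/4) - 24774) = √((26 + (¼)*(-2)) - 24774) = √((26 - ½) - 24774) = √(51/2 - 24774) = √(-49497/2) = I*√98994/2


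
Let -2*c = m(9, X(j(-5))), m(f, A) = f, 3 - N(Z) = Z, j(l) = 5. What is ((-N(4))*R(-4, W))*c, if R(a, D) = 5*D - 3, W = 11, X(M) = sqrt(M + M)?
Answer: -234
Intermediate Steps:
N(Z) = 3 - Z
X(M) = sqrt(2)*sqrt(M) (X(M) = sqrt(2*M) = sqrt(2)*sqrt(M))
R(a, D) = -3 + 5*D
c = -9/2 (c = -1/2*9 = -9/2 ≈ -4.5000)
((-N(4))*R(-4, W))*c = ((-(3 - 1*4))*(-3 + 5*11))*(-9/2) = ((-(3 - 4))*(-3 + 55))*(-9/2) = (-1*(-1)*52)*(-9/2) = (1*52)*(-9/2) = 52*(-9/2) = -234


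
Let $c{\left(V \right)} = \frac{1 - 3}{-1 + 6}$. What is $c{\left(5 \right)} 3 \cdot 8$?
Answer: $- \frac{48}{5} \approx -9.6$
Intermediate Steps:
$c{\left(V \right)} = - \frac{2}{5}$
$c{\left(5 \right)} 3 \cdot 8 = \left(- \frac{2}{5}\right) 3 \cdot 8 = \left(- \frac{6}{5}\right) 8 = - \frac{48}{5}$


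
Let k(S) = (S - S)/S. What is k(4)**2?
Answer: 0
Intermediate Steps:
k(S) = 0 (k(S) = 0/S = 0)
k(4)**2 = 0**2 = 0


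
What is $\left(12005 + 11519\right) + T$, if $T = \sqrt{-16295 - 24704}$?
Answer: $23524 + i \sqrt{40999} \approx 23524.0 + 202.48 i$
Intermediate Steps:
$T = i \sqrt{40999}$ ($T = \sqrt{-40999} = i \sqrt{40999} \approx 202.48 i$)
$\left(12005 + 11519\right) + T = \left(12005 + 11519\right) + i \sqrt{40999} = 23524 + i \sqrt{40999}$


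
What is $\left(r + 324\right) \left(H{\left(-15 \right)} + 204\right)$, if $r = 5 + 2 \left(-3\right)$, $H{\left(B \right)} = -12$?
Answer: $62016$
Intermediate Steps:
$r = -1$ ($r = 5 - 6 = -1$)
$\left(r + 324\right) \left(H{\left(-15 \right)} + 204\right) = \left(-1 + 324\right) \left(-12 + 204\right) = 323 \cdot 192 = 62016$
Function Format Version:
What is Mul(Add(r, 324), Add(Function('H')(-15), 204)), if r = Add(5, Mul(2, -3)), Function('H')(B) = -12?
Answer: 62016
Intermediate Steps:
r = -1 (r = Add(5, -6) = -1)
Mul(Add(r, 324), Add(Function('H')(-15), 204)) = Mul(Add(-1, 324), Add(-12, 204)) = Mul(323, 192) = 62016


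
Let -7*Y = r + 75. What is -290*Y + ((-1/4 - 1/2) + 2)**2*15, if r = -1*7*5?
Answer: 188225/112 ≈ 1680.6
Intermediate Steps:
r = -35 (r = -7*5 = -35)
Y = -40/7 (Y = -(-35 + 75)/7 = -1/7*40 = -40/7 ≈ -5.7143)
-290*Y + ((-1/4 - 1/2) + 2)**2*15 = -290*(-40/7) + ((-1/4 - 1/2) + 2)**2*15 = 11600/7 + ((-1*1/4 - 1*1/2) + 2)**2*15 = 11600/7 + ((-1/4 - 1/2) + 2)**2*15 = 11600/7 + (-3/4 + 2)**2*15 = 11600/7 + (5/4)**2*15 = 11600/7 + (25/16)*15 = 11600/7 + 375/16 = 188225/112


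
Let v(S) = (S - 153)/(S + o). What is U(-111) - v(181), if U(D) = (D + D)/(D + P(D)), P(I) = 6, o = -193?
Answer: 467/105 ≈ 4.4476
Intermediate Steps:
v(S) = (-153 + S)/(-193 + S) (v(S) = (S - 153)/(S - 193) = (-153 + S)/(-193 + S))
U(D) = 2*D/(6 + D) (U(D) = (D + D)/(D + 6) = (2*D)/(6 + D) = 2*D/(6 + D))
U(-111) - v(181) = 2*(-111)/(6 - 111) - (-153 + 181)/(-193 + 181) = 2*(-111)/(-105) - 28/(-12) = 2*(-111)*(-1/105) - (-1)*28/12 = 74/35 - 1*(-7/3) = 74/35 + 7/3 = 467/105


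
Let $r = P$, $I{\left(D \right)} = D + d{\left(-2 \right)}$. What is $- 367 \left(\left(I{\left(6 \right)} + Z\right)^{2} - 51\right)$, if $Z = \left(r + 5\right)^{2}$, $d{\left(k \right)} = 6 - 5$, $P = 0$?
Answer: $-357091$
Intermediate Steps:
$d{\left(k \right)} = 1$
$I{\left(D \right)} = 1 + D$ ($I{\left(D \right)} = D + 1 = 1 + D$)
$r = 0$
$Z = 25$ ($Z = \left(0 + 5\right)^{2} = 5^{2} = 25$)
$- 367 \left(\left(I{\left(6 \right)} + Z\right)^{2} - 51\right) = - 367 \left(\left(\left(1 + 6\right) + 25\right)^{2} - 51\right) = - 367 \left(\left(7 + 25\right)^{2} - 51\right) = - 367 \left(32^{2} - 51\right) = - 367 \left(1024 - 51\right) = \left(-367\right) 973 = -357091$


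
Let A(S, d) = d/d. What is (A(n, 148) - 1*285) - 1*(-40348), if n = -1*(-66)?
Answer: 40064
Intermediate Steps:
n = 66
A(S, d) = 1
(A(n, 148) - 1*285) - 1*(-40348) = (1 - 1*285) - 1*(-40348) = (1 - 285) + 40348 = -284 + 40348 = 40064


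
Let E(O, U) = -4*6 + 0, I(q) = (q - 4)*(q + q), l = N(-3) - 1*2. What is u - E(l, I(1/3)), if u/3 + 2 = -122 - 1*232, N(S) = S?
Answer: -1044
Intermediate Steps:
l = -5 (l = -3 - 1*2 = -3 - 2 = -5)
I(q) = 2*q*(-4 + q) (I(q) = (-4 + q)*(2*q) = 2*q*(-4 + q))
E(O, U) = -24 (E(O, U) = -24 + 0 = -24)
u = -1068 (u = -6 + 3*(-122 - 1*232) = -6 + 3*(-122 - 232) = -6 + 3*(-354) = -6 - 1062 = -1068)
u - E(l, I(1/3)) = -1068 - 1*(-24) = -1068 + 24 = -1044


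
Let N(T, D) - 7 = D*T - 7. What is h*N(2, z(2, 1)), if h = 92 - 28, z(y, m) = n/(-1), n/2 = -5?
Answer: 1280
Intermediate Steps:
n = -10 (n = 2*(-5) = -10)
z(y, m) = 10 (z(y, m) = -10/(-1) = -10*(-1) = 10)
N(T, D) = D*T (N(T, D) = 7 + (D*T - 7) = 7 + (-7 + D*T) = D*T)
h = 64
h*N(2, z(2, 1)) = 64*(10*2) = 64*20 = 1280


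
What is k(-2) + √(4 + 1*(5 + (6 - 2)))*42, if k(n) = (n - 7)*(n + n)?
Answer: 36 + 42*√13 ≈ 187.43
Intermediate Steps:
k(n) = 2*n*(-7 + n) (k(n) = (-7 + n)*(2*n) = 2*n*(-7 + n))
k(-2) + √(4 + 1*(5 + (6 - 2)))*42 = 2*(-2)*(-7 - 2) + √(4 + 1*(5 + (6 - 2)))*42 = 2*(-2)*(-9) + √(4 + 1*(5 + 4))*42 = 36 + √(4 + 1*9)*42 = 36 + √(4 + 9)*42 = 36 + √13*42 = 36 + 42*√13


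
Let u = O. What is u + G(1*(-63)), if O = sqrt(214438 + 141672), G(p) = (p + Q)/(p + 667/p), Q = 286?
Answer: -14049/4636 + sqrt(356110) ≈ 593.72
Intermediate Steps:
G(p) = (286 + p)/(p + 667/p) (G(p) = (p + 286)/(p + 667/p) = (286 + p)/(p + 667/p))
O = sqrt(356110) ≈ 596.75
u = sqrt(356110) ≈ 596.75
u + G(1*(-63)) = sqrt(356110) + (1*(-63))*(286 + 1*(-63))/(667 + (1*(-63))**2) = sqrt(356110) - 63*(286 - 63)/(667 + (-63)**2) = sqrt(356110) - 63*223/(667 + 3969) = sqrt(356110) - 63*223/4636 = sqrt(356110) - 63*1/4636*223 = sqrt(356110) - 14049/4636 = -14049/4636 + sqrt(356110)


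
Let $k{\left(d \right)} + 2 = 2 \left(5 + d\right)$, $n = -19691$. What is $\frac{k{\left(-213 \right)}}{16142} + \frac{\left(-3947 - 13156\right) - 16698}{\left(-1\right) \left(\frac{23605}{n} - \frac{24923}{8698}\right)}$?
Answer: $- \frac{46724581914507325}{5618021994893} \approx -8316.9$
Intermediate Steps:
$k{\left(d \right)} = 8 + 2 d$ ($k{\left(d \right)} = -2 + 2 \left(5 + d\right) = -2 + \left(10 + 2 d\right) = 8 + 2 d$)
$\frac{k{\left(-213 \right)}}{16142} + \frac{\left(-3947 - 13156\right) - 16698}{\left(-1\right) \left(\frac{23605}{n} - \frac{24923}{8698}\right)} = \frac{8 + 2 \left(-213\right)}{16142} + \frac{\left(-3947 - 13156\right) - 16698}{\left(-1\right) \left(\frac{23605}{-19691} - \frac{24923}{8698}\right)} = \left(8 - 426\right) \frac{1}{16142} + \frac{-17103 - 16698}{\left(-1\right) \left(23605 \left(- \frac{1}{19691}\right) - \frac{24923}{8698}\right)} = \left(-418\right) \frac{1}{16142} - \frac{33801}{\left(-1\right) \left(- \frac{23605}{19691} - \frac{24923}{8698}\right)} = - \frac{209}{8071} - \frac{33801}{\left(-1\right) \left(- \frac{696075083}{171272318}\right)} = - \frac{209}{8071} - \frac{33801}{\frac{696075083}{171272318}} = - \frac{209}{8071} - \frac{5789175620718}{696075083} = - \frac{46724581914507325}{5618021994893}$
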